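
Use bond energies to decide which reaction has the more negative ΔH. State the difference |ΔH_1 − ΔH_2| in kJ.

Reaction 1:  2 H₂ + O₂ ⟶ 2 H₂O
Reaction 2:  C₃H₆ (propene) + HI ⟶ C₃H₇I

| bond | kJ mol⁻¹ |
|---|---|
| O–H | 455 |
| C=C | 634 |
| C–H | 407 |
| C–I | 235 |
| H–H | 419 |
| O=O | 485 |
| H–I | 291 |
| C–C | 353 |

Reaction 1, by 427 kJ

Reaction 1:
  Bonds broken (reactants):
    H–H: 2 × 419 = 838
    O=O: 1 × 485 = 485
    Σ(broken) = 1323 kJ
  Bonds formed (products):
    O–H: 4 × 455 = 1820
    Σ(formed) = 1820 kJ
  ΔH_1 = 1323 − 1820 = −497 kJ
Reaction 2:
  Bonds broken (reactants):
    C–C: 1 × 353 = 353
    C–H: 6 × 407 = 2442
    C=C: 1 × 634 = 634
    H–I: 1 × 291 = 291
    Σ(broken) = 3720 kJ
  Bonds formed (products):
    C–C: 2 × 353 = 706
    C–H: 7 × 407 = 2849
    C–I: 1 × 235 = 235
    Σ(formed) = 3790 kJ
  ΔH_2 = 3720 − 3790 = −70 kJ
ΔH_1 − ΔH_2 = −427 kJ, so reaction 1 has the more negative ΔH; |ΔH_1 − ΔH_2| = 427 kJ.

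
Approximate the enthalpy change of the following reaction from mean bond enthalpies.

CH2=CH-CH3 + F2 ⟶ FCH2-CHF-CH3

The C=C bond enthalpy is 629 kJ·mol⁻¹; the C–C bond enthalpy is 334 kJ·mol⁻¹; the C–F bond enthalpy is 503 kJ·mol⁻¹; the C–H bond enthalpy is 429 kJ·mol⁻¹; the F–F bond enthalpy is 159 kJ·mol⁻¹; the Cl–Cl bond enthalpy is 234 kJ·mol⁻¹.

Bonds broken (reactants):
  C–C: 1 × 334 = 334
  C–H: 6 × 429 = 2574
  C=C: 1 × 629 = 629
  F–F: 1 × 159 = 159
  Σ(broken) = 3696 kJ
Bonds formed (products):
  C–C: 2 × 334 = 668
  C–F: 2 × 503 = 1006
  C–H: 6 × 429 = 2574
  Σ(formed) = 4248 kJ
ΔH = Σ(broken) − Σ(formed) = 3696 − 4248 = −552 kJ

ΔH ≈ −552 kJ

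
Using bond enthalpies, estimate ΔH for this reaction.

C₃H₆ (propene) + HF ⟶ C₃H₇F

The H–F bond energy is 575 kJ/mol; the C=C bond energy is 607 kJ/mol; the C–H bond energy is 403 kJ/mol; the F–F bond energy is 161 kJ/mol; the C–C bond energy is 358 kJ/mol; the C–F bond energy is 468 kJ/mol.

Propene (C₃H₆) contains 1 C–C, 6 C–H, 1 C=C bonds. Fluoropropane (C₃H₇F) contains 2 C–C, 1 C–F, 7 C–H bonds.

ΔH ≈ −47 kJ

Bonds broken (reactants):
  C–C: 1 × 358 = 358
  C–H: 6 × 403 = 2418
  C=C: 1 × 607 = 607
  H–F: 1 × 575 = 575
  Σ(broken) = 3958 kJ
Bonds formed (products):
  C–C: 2 × 358 = 716
  C–F: 1 × 468 = 468
  C–H: 7 × 403 = 2821
  Σ(formed) = 4005 kJ
ΔH = Σ(broken) − Σ(formed) = 3958 − 4005 = −47 kJ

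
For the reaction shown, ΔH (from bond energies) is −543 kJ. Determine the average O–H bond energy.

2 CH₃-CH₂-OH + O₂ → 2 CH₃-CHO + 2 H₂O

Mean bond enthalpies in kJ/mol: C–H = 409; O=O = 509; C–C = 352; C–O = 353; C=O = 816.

D(O–H) ≈ 472 kJ/mol

Let D be the O–H bond energy.
Σ(broken) = 2×352 + 10×409 + 2×353 + 2×D + 1×509 = 6009 + 2D
Σ(formed) = 2×352 + 8×409 + 2×816 + 4×D = 5608 + 4D
ΔH = Σ(broken) − Σ(formed) = (6009 + 2D) − (5608 + 4D) = +401 − 2D
Setting this equal to −543 kJ gives 2D = 944, so D = 472 kJ/mol.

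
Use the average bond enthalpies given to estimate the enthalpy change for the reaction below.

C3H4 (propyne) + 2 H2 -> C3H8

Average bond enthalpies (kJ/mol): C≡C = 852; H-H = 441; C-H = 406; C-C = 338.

ΔH ≈ −228 kJ

Bonds broken (reactants):
  C≡C: 1 × 852 = 852
  C-C: 1 × 338 = 338
  C-H: 4 × 406 = 1624
  H-H: 2 × 441 = 882
  Σ(broken) = 3696 kJ
Bonds formed (products):
  C-C: 2 × 338 = 676
  C-H: 8 × 406 = 3248
  Σ(formed) = 3924 kJ
ΔH = Σ(broken) − Σ(formed) = 3696 − 3924 = −228 kJ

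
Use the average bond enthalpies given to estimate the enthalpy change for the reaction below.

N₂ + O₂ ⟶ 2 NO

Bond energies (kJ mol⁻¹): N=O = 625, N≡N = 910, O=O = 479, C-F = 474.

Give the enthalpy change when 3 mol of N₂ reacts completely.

Bonds broken (reactants):
  N≡N: 1 × 910 = 910
  O=O: 1 × 479 = 479
  Σ(broken) = 1389 kJ
Bonds formed (products):
  N=O: 2 × 625 = 1250
  Σ(formed) = 1250 kJ
ΔH = Σ(broken) − Σ(formed) = 1389 − 1250 = +139 kJ
For 3× the reaction as written: 3 × (+139) = +417 kJ

ΔH = +417 kJ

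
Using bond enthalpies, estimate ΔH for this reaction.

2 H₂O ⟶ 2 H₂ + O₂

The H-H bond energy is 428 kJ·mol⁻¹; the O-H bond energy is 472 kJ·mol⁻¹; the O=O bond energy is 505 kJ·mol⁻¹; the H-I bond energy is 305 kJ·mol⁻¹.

Bonds broken (reactants):
  O-H: 4 × 472 = 1888
  Σ(broken) = 1888 kJ
Bonds formed (products):
  H-H: 2 × 428 = 856
  O=O: 1 × 505 = 505
  Σ(formed) = 1361 kJ
ΔH = Σ(broken) − Σ(formed) = 1888 − 1361 = +527 kJ

ΔH ≈ +527 kJ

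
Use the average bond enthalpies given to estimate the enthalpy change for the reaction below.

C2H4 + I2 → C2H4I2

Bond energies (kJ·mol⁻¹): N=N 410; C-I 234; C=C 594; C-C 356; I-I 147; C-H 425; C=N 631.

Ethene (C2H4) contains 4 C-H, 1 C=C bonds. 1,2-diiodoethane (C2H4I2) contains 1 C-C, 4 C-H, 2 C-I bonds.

ΔH ≈ −83 kJ

Bonds broken (reactants):
  C-H: 4 × 425 = 1700
  C=C: 1 × 594 = 594
  I-I: 1 × 147 = 147
  Σ(broken) = 2441 kJ
Bonds formed (products):
  C-C: 1 × 356 = 356
  C-H: 4 × 425 = 1700
  C-I: 2 × 234 = 468
  Σ(formed) = 2524 kJ
ΔH = Σ(broken) − Σ(formed) = 2441 − 2524 = −83 kJ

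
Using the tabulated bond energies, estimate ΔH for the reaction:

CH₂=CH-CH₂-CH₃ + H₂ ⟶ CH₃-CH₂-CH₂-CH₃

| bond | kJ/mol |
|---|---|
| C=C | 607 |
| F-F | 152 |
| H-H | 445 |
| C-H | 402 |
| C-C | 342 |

Bonds broken (reactants):
  C-C: 2 × 342 = 684
  C-H: 8 × 402 = 3216
  C=C: 1 × 607 = 607
  H-H: 1 × 445 = 445
  Σ(broken) = 4952 kJ
Bonds formed (products):
  C-C: 3 × 342 = 1026
  C-H: 10 × 402 = 4020
  Σ(formed) = 5046 kJ
ΔH = Σ(broken) − Σ(formed) = 4952 − 5046 = −94 kJ

ΔH ≈ −94 kJ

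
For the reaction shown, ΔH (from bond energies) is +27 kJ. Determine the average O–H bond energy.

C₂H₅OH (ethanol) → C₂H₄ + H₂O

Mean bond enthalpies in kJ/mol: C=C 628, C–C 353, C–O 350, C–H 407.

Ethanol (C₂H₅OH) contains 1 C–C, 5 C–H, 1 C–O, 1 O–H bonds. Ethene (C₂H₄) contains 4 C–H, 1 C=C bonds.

D(O–H) ≈ 455 kJ/mol

Let D be the O–H bond energy.
Σ(broken) = 1×353 + 5×407 + 1×350 + 1×D = 2738 + D
Σ(formed) = 4×407 + 1×628 + 2×D = 2256 + 2D
ΔH = Σ(broken) − Σ(formed) = (2738 + D) − (2256 + 2D) = +482 − D
Setting this equal to +27 kJ gives D = 455 kJ/mol.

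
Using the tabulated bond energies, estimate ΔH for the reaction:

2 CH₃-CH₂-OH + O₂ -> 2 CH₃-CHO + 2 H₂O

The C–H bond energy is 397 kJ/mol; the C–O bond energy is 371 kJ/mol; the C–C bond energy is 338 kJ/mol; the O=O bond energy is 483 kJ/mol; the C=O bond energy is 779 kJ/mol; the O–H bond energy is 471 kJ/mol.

Bonds broken (reactants):
  C–C: 2 × 338 = 676
  C–H: 10 × 397 = 3970
  C–O: 2 × 371 = 742
  O–H: 2 × 471 = 942
  O=O: 1 × 483 = 483
  Σ(broken) = 6813 kJ
Bonds formed (products):
  C–C: 2 × 338 = 676
  C–H: 8 × 397 = 3176
  C=O: 2 × 779 = 1558
  O–H: 4 × 471 = 1884
  Σ(formed) = 7294 kJ
ΔH = Σ(broken) − Σ(formed) = 6813 − 7294 = −481 kJ

ΔH ≈ −481 kJ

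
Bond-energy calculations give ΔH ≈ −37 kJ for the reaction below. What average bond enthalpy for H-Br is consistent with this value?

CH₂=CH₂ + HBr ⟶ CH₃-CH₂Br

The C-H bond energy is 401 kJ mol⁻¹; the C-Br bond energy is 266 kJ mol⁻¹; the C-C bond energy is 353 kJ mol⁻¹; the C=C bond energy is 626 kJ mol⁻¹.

Let D be the H-Br bond energy.
Σ(broken) = 4×401 + 1×626 + 1×D = 2230 + D
Σ(formed) = 1×266 + 1×353 + 5×401 = 2624
ΔH = Σ(broken) − Σ(formed) = (2230 + D) − (2624) = −394 + D
Setting this equal to −37 kJ gives D = 357 kJ/mol.

D(H-Br) ≈ 357 kJ/mol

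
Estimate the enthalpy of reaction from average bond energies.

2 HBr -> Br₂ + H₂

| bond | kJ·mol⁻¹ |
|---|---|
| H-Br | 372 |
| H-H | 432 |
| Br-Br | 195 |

Bonds broken (reactants):
  H-Br: 2 × 372 = 744
  Σ(broken) = 744 kJ
Bonds formed (products):
  Br-Br: 1 × 195 = 195
  H-H: 1 × 432 = 432
  Σ(formed) = 627 kJ
ΔH = Σ(broken) − Σ(formed) = 744 − 627 = +117 kJ

ΔH ≈ +117 kJ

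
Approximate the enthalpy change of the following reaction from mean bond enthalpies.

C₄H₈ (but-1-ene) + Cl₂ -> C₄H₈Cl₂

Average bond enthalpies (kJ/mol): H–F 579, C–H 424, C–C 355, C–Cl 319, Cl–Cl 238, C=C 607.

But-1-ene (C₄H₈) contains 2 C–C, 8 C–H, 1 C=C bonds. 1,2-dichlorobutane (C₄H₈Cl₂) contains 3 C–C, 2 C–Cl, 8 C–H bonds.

Bonds broken (reactants):
  C–C: 2 × 355 = 710
  C–H: 8 × 424 = 3392
  C=C: 1 × 607 = 607
  Cl–Cl: 1 × 238 = 238
  Σ(broken) = 4947 kJ
Bonds formed (products):
  C–C: 3 × 355 = 1065
  C–Cl: 2 × 319 = 638
  C–H: 8 × 424 = 3392
  Σ(formed) = 5095 kJ
ΔH = Σ(broken) − Σ(formed) = 4947 − 5095 = −148 kJ

ΔH ≈ −148 kJ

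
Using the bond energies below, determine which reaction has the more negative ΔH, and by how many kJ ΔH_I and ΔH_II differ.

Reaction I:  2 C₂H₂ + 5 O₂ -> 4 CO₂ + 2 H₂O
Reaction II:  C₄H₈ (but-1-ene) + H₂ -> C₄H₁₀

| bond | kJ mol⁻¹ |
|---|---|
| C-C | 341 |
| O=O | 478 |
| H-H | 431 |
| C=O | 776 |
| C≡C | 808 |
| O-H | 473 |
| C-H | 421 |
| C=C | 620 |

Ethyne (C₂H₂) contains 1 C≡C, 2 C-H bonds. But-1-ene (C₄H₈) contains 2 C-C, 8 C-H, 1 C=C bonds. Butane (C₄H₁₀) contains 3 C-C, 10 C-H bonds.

Reaction I:
  Bonds broken (reactants):
    C≡C: 2 × 808 = 1616
    C-H: 4 × 421 = 1684
    O=O: 5 × 478 = 2390
    Σ(broken) = 5690 kJ
  Bonds formed (products):
    C=O: 8 × 776 = 6208
    O-H: 4 × 473 = 1892
    Σ(formed) = 8100 kJ
  ΔH_I = 5690 − 8100 = −2410 kJ
Reaction II:
  Bonds broken (reactants):
    C-C: 2 × 341 = 682
    C-H: 8 × 421 = 3368
    C=C: 1 × 620 = 620
    H-H: 1 × 431 = 431
    Σ(broken) = 5101 kJ
  Bonds formed (products):
    C-C: 3 × 341 = 1023
    C-H: 10 × 421 = 4210
    Σ(formed) = 5233 kJ
  ΔH_II = 5101 − 5233 = −132 kJ
ΔH_I − ΔH_II = −2278 kJ, so reaction I has the more negative ΔH; |ΔH_I − ΔH_II| = 2278 kJ.

Reaction I, by 2278 kJ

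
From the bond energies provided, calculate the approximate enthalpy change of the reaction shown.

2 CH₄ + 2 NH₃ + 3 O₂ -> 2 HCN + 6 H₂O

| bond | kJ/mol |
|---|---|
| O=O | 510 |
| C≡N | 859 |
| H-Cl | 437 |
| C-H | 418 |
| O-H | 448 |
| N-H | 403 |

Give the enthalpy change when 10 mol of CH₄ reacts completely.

ΔH = −3190 kJ

Bonds broken (reactants):
  C-H: 8 × 418 = 3344
  N-H: 6 × 403 = 2418
  O=O: 3 × 510 = 1530
  Σ(broken) = 7292 kJ
Bonds formed (products):
  C≡N: 2 × 859 = 1718
  C-H: 2 × 418 = 836
  O-H: 12 × 448 = 5376
  Σ(formed) = 7930 kJ
ΔH = Σ(broken) − Σ(formed) = 7292 − 7930 = −638 kJ
For 5× the reaction as written: 5 × (−638) = −3190 kJ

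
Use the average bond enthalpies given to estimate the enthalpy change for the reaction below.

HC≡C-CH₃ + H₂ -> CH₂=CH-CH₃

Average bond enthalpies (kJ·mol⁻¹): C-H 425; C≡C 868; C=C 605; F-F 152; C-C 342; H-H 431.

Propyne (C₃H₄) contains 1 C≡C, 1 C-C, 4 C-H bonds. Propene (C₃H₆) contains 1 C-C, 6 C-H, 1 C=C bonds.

Bonds broken (reactants):
  C≡C: 1 × 868 = 868
  C-C: 1 × 342 = 342
  C-H: 4 × 425 = 1700
  H-H: 1 × 431 = 431
  Σ(broken) = 3341 kJ
Bonds formed (products):
  C-C: 1 × 342 = 342
  C-H: 6 × 425 = 2550
  C=C: 1 × 605 = 605
  Σ(formed) = 3497 kJ
ΔH = Σ(broken) − Σ(formed) = 3341 − 3497 = −156 kJ

ΔH ≈ −156 kJ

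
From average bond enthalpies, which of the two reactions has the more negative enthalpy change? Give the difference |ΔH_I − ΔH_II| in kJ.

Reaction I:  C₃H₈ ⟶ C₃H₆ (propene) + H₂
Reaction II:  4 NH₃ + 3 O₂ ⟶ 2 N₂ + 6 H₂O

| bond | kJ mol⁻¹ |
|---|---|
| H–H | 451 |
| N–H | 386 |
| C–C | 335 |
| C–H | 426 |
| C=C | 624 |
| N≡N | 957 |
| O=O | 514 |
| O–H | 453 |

Reaction I:
  Bonds broken (reactants):
    C–C: 2 × 335 = 670
    C–H: 8 × 426 = 3408
    Σ(broken) = 4078 kJ
  Bonds formed (products):
    C–C: 1 × 335 = 335
    C–H: 6 × 426 = 2556
    C=C: 1 × 624 = 624
    H–H: 1 × 451 = 451
    Σ(formed) = 3966 kJ
  ΔH_I = 4078 − 3966 = +112 kJ
Reaction II:
  Bonds broken (reactants):
    N–H: 12 × 386 = 4632
    O=O: 3 × 514 = 1542
    Σ(broken) = 6174 kJ
  Bonds formed (products):
    N≡N: 2 × 957 = 1914
    O–H: 12 × 453 = 5436
    Σ(formed) = 7350 kJ
  ΔH_II = 6174 − 7350 = −1176 kJ
ΔH_I − ΔH_II = +1288 kJ, so reaction II has the more negative ΔH; |ΔH_I − ΔH_II| = 1288 kJ.

Reaction II, by 1288 kJ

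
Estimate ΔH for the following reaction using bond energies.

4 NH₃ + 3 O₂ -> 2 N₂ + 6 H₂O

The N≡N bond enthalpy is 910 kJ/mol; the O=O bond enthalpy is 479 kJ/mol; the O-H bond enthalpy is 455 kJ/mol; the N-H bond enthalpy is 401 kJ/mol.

Bonds broken (reactants):
  N-H: 12 × 401 = 4812
  O=O: 3 × 479 = 1437
  Σ(broken) = 6249 kJ
Bonds formed (products):
  N≡N: 2 × 910 = 1820
  O-H: 12 × 455 = 5460
  Σ(formed) = 7280 kJ
ΔH = Σ(broken) − Σ(formed) = 6249 − 7280 = −1031 kJ

ΔH ≈ −1031 kJ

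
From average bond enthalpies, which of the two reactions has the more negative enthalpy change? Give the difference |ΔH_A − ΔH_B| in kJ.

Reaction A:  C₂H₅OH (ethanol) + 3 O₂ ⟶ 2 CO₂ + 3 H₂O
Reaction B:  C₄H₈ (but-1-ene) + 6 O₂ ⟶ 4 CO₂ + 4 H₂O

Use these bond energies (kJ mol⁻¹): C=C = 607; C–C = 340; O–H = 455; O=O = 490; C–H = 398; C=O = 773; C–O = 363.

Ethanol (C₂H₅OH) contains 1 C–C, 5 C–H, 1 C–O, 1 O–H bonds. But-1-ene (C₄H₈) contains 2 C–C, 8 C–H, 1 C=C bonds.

Reaction A:
  Bonds broken (reactants):
    C–C: 1 × 340 = 340
    C–H: 5 × 398 = 1990
    C–O: 1 × 363 = 363
    O–H: 1 × 455 = 455
    O=O: 3 × 490 = 1470
    Σ(broken) = 4618 kJ
  Bonds formed (products):
    C=O: 4 × 773 = 3092
    O–H: 6 × 455 = 2730
    Σ(formed) = 5822 kJ
  ΔH_A = 4618 − 5822 = −1204 kJ
Reaction B:
  Bonds broken (reactants):
    C–C: 2 × 340 = 680
    C–H: 8 × 398 = 3184
    C=C: 1 × 607 = 607
    O=O: 6 × 490 = 2940
    Σ(broken) = 7411 kJ
  Bonds formed (products):
    C=O: 8 × 773 = 6184
    O–H: 8 × 455 = 3640
    Σ(formed) = 9824 kJ
  ΔH_B = 7411 − 9824 = −2413 kJ
ΔH_A − ΔH_B = +1209 kJ, so reaction B has the more negative ΔH; |ΔH_A − ΔH_B| = 1209 kJ.

Reaction B, by 1209 kJ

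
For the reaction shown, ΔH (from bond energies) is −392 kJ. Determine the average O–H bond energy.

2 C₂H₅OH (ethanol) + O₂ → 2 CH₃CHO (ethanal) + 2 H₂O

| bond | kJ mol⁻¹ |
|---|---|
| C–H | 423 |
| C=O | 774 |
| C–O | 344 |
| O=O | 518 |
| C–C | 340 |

D(O–H) ≈ 448 kJ/mol

Let D be the O–H bond energy.
Σ(broken) = 2×340 + 10×423 + 2×344 + 2×D + 1×518 = 6116 + 2D
Σ(formed) = 2×340 + 8×423 + 2×774 + 4×D = 5612 + 4D
ΔH = Σ(broken) − Σ(formed) = (6116 + 2D) − (5612 + 4D) = +504 − 2D
Setting this equal to −392 kJ gives 2D = 896, so D = 448 kJ/mol.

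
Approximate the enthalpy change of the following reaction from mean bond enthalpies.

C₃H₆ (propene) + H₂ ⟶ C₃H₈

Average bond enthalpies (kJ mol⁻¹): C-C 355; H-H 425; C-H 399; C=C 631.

Bonds broken (reactants):
  C-C: 1 × 355 = 355
  C-H: 6 × 399 = 2394
  C=C: 1 × 631 = 631
  H-H: 1 × 425 = 425
  Σ(broken) = 3805 kJ
Bonds formed (products):
  C-C: 2 × 355 = 710
  C-H: 8 × 399 = 3192
  Σ(formed) = 3902 kJ
ΔH = Σ(broken) − Σ(formed) = 3805 − 3902 = −97 kJ

ΔH ≈ −97 kJ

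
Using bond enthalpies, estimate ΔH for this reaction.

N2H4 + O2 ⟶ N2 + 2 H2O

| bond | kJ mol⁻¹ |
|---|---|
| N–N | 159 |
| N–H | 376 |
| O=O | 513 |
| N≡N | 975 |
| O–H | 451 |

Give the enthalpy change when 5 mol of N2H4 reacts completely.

ΔH = −3015 kJ

Bonds broken (reactants):
  N–H: 4 × 376 = 1504
  N–N: 1 × 159 = 159
  O=O: 1 × 513 = 513
  Σ(broken) = 2176 kJ
Bonds formed (products):
  N≡N: 1 × 975 = 975
  O–H: 4 × 451 = 1804
  Σ(formed) = 2779 kJ
ΔH = Σ(broken) − Σ(formed) = 2176 − 2779 = −603 kJ
For 5× the reaction as written: 5 × (−603) = −3015 kJ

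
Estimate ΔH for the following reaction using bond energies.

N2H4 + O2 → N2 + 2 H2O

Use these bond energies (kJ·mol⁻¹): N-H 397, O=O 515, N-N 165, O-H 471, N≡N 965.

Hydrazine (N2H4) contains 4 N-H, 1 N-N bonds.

ΔH ≈ −581 kJ

Bonds broken (reactants):
  N-H: 4 × 397 = 1588
  N-N: 1 × 165 = 165
  O=O: 1 × 515 = 515
  Σ(broken) = 2268 kJ
Bonds formed (products):
  N≡N: 1 × 965 = 965
  O-H: 4 × 471 = 1884
  Σ(formed) = 2849 kJ
ΔH = Σ(broken) − Σ(formed) = 2268 − 2849 = −581 kJ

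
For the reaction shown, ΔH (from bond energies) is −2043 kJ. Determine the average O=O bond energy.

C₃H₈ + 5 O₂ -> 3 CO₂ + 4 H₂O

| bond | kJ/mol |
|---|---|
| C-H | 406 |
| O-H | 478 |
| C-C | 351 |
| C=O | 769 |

D(O=O) ≈ 489 kJ/mol

Let D be the O=O bond energy.
Σ(broken) = 2×351 + 8×406 + 5×D = 3950 + 5D
Σ(formed) = 6×769 + 8×478 = 8438
ΔH = Σ(broken) − Σ(formed) = (3950 + 5D) − (8438) = −4488 + 5D
Setting this equal to −2043 kJ gives 5D = 2445, so D = 489 kJ/mol.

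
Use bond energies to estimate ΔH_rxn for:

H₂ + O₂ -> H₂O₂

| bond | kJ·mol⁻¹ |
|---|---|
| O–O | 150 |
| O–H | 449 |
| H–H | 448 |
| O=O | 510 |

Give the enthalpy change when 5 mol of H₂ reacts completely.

Bonds broken (reactants):
  H–H: 1 × 448 = 448
  O=O: 1 × 510 = 510
  Σ(broken) = 958 kJ
Bonds formed (products):
  O–H: 2 × 449 = 898
  O–O: 1 × 150 = 150
  Σ(formed) = 1048 kJ
ΔH = Σ(broken) − Σ(formed) = 958 − 1048 = −90 kJ
For 5× the reaction as written: 5 × (−90) = −450 kJ

ΔH = −450 kJ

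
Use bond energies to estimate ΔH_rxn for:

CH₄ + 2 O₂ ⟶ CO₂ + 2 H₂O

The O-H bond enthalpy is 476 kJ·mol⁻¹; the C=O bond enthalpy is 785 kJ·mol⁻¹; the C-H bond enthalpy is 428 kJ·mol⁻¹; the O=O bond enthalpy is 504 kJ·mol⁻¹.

Bonds broken (reactants):
  C-H: 4 × 428 = 1712
  O=O: 2 × 504 = 1008
  Σ(broken) = 2720 kJ
Bonds formed (products):
  C=O: 2 × 785 = 1570
  O-H: 4 × 476 = 1904
  Σ(formed) = 3474 kJ
ΔH = Σ(broken) − Σ(formed) = 2720 − 3474 = −754 kJ

ΔH ≈ −754 kJ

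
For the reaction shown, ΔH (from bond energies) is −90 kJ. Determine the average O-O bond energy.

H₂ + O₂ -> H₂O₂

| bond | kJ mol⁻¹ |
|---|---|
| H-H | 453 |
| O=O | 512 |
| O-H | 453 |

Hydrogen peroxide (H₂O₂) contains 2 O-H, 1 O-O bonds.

D(O-O) ≈ 149 kJ/mol

Let D be the O-O bond energy.
Σ(broken) = 1×453 + 1×512 = 965
Σ(formed) = 2×453 + 1×D = 906 + D
ΔH = Σ(broken) − Σ(formed) = (965) − (906 + D) = +59 − D
Setting this equal to −90 kJ gives D = 149 kJ/mol.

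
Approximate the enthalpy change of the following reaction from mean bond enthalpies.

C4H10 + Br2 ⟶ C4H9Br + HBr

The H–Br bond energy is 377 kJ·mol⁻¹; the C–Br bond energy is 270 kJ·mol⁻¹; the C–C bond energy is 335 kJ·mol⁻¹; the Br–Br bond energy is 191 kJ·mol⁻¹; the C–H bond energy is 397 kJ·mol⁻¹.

ΔH ≈ −59 kJ

Bonds broken (reactants):
  Br–Br: 1 × 191 = 191
  C–C: 3 × 335 = 1005
  C–H: 10 × 397 = 3970
  Σ(broken) = 5166 kJ
Bonds formed (products):
  C–Br: 1 × 270 = 270
  C–C: 3 × 335 = 1005
  C–H: 9 × 397 = 3573
  H–Br: 1 × 377 = 377
  Σ(formed) = 5225 kJ
ΔH = Σ(broken) − Σ(formed) = 5166 − 5225 = −59 kJ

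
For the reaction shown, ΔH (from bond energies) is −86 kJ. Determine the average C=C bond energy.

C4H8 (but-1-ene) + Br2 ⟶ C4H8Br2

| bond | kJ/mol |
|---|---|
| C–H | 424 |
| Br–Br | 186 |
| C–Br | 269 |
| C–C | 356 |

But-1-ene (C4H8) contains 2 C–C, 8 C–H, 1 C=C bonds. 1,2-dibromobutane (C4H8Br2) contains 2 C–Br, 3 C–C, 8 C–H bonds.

D(C=C) ≈ 622 kJ/mol

Let D be the C=C bond energy.
Σ(broken) = 1×186 + 2×356 + 8×424 + 1×D = 4290 + D
Σ(formed) = 2×269 + 3×356 + 8×424 = 4998
ΔH = Σ(broken) − Σ(formed) = (4290 + D) − (4998) = −708 + D
Setting this equal to −86 kJ gives D = 622 kJ/mol.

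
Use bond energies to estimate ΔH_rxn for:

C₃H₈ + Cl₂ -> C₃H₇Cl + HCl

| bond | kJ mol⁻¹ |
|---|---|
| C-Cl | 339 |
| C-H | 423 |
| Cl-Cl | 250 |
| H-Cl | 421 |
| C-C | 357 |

Bonds broken (reactants):
  C-C: 2 × 357 = 714
  C-H: 8 × 423 = 3384
  Cl-Cl: 1 × 250 = 250
  Σ(broken) = 4348 kJ
Bonds formed (products):
  C-C: 2 × 357 = 714
  C-Cl: 1 × 339 = 339
  C-H: 7 × 423 = 2961
  H-Cl: 1 × 421 = 421
  Σ(formed) = 4435 kJ
ΔH = Σ(broken) − Σ(formed) = 4348 − 4435 = −87 kJ

ΔH ≈ −87 kJ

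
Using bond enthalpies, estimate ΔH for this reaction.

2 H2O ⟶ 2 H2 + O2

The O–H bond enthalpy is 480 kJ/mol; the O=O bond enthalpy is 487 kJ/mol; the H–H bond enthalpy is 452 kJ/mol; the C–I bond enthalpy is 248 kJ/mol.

ΔH ≈ +529 kJ

Bonds broken (reactants):
  O–H: 4 × 480 = 1920
  Σ(broken) = 1920 kJ
Bonds formed (products):
  H–H: 2 × 452 = 904
  O=O: 1 × 487 = 487
  Σ(formed) = 1391 kJ
ΔH = Σ(broken) − Σ(formed) = 1920 − 1391 = +529 kJ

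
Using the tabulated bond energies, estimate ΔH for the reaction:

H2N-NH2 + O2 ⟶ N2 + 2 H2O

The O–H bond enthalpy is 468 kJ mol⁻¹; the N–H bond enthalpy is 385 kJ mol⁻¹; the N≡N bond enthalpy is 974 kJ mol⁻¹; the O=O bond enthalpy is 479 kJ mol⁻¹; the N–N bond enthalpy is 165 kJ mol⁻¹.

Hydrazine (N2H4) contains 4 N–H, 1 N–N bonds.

Bonds broken (reactants):
  N–H: 4 × 385 = 1540
  N–N: 1 × 165 = 165
  O=O: 1 × 479 = 479
  Σ(broken) = 2184 kJ
Bonds formed (products):
  N≡N: 1 × 974 = 974
  O–H: 4 × 468 = 1872
  Σ(formed) = 2846 kJ
ΔH = Σ(broken) − Σ(formed) = 2184 − 2846 = −662 kJ

ΔH ≈ −662 kJ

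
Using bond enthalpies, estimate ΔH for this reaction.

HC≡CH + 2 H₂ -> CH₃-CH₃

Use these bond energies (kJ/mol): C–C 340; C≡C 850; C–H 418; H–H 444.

ΔH ≈ −274 kJ

Bonds broken (reactants):
  C≡C: 1 × 850 = 850
  C–H: 2 × 418 = 836
  H–H: 2 × 444 = 888
  Σ(broken) = 2574 kJ
Bonds formed (products):
  C–C: 1 × 340 = 340
  C–H: 6 × 418 = 2508
  Σ(formed) = 2848 kJ
ΔH = Σ(broken) − Σ(formed) = 2574 − 2848 = −274 kJ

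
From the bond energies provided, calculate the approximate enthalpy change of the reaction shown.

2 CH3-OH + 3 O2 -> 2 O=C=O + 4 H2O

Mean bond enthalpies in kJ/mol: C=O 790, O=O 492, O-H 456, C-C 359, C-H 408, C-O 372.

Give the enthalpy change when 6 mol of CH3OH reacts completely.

ΔH = −3684 kJ

Bonds broken (reactants):
  C-H: 6 × 408 = 2448
  C-O: 2 × 372 = 744
  O-H: 2 × 456 = 912
  O=O: 3 × 492 = 1476
  Σ(broken) = 5580 kJ
Bonds formed (products):
  C=O: 4 × 790 = 3160
  O-H: 8 × 456 = 3648
  Σ(formed) = 6808 kJ
ΔH = Σ(broken) − Σ(formed) = 5580 − 6808 = −1228 kJ
For 3× the reaction as written: 3 × (−1228) = −3684 kJ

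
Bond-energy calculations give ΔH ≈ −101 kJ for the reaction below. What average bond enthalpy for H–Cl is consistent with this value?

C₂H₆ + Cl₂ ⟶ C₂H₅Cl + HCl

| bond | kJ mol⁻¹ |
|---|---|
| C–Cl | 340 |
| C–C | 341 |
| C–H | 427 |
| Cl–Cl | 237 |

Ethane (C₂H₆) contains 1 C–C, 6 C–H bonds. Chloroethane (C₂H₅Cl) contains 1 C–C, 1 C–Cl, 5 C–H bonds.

Let D be the H–Cl bond energy.
Σ(broken) = 1×341 + 6×427 + 1×237 = 3140
Σ(formed) = 1×341 + 1×340 + 5×427 + 1×D = 2816 + D
ΔH = Σ(broken) − Σ(formed) = (3140) − (2816 + D) = +324 − D
Setting this equal to −101 kJ gives D = 425 kJ/mol.

D(H–Cl) ≈ 425 kJ/mol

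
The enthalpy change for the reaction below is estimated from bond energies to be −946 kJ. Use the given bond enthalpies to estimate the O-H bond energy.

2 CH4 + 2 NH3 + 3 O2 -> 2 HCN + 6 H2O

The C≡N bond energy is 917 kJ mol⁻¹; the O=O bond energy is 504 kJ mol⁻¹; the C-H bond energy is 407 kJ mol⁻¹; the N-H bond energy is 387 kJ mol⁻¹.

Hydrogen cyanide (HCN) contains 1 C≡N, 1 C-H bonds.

Let D be the O-H bond energy.
Σ(broken) = 8×407 + 6×387 + 3×504 = 7090
Σ(formed) = 2×917 + 2×407 + 12×D = 2648 + 12D
ΔH = Σ(broken) − Σ(formed) = (7090) − (2648 + 12D) = +4442 − 12D
Setting this equal to −946 kJ gives 12D = 5388, so D = 449 kJ/mol.

D(O-H) ≈ 449 kJ/mol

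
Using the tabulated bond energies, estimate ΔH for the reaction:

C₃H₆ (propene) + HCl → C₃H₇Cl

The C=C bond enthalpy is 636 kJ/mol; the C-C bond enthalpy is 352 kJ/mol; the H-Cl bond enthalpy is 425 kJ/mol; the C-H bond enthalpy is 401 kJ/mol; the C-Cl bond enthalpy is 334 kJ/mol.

Bonds broken (reactants):
  C-C: 1 × 352 = 352
  C-H: 6 × 401 = 2406
  C=C: 1 × 636 = 636
  H-Cl: 1 × 425 = 425
  Σ(broken) = 3819 kJ
Bonds formed (products):
  C-C: 2 × 352 = 704
  C-Cl: 1 × 334 = 334
  C-H: 7 × 401 = 2807
  Σ(formed) = 3845 kJ
ΔH = Σ(broken) − Σ(formed) = 3819 − 3845 = −26 kJ

ΔH ≈ −26 kJ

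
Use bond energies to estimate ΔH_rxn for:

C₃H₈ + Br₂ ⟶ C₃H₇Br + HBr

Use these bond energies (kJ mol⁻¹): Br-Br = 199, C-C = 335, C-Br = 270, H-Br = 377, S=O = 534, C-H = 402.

Bonds broken (reactants):
  Br-Br: 1 × 199 = 199
  C-C: 2 × 335 = 670
  C-H: 8 × 402 = 3216
  Σ(broken) = 4085 kJ
Bonds formed (products):
  C-Br: 1 × 270 = 270
  C-C: 2 × 335 = 670
  C-H: 7 × 402 = 2814
  H-Br: 1 × 377 = 377
  Σ(formed) = 4131 kJ
ΔH = Σ(broken) − Σ(formed) = 4085 − 4131 = −46 kJ

ΔH ≈ −46 kJ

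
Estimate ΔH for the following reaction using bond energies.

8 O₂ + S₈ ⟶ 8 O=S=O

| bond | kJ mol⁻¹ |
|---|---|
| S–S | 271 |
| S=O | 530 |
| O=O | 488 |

ΔH ≈ −2408 kJ

Bonds broken (reactants):
  O=O: 8 × 488 = 3904
  S–S: 8 × 271 = 2168
  Σ(broken) = 6072 kJ
Bonds formed (products):
  S=O: 16 × 530 = 8480
  Σ(formed) = 8480 kJ
ΔH = Σ(broken) − Σ(formed) = 6072 − 8480 = −2408 kJ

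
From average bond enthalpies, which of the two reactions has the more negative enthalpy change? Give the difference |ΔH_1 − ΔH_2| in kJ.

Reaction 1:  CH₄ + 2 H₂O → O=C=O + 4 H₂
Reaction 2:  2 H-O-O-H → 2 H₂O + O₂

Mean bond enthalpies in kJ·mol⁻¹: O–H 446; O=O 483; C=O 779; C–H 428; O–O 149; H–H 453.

Reaction 1:
  Bonds broken (reactants):
    C–H: 4 × 428 = 1712
    O–H: 4 × 446 = 1784
    Σ(broken) = 3496 kJ
  Bonds formed (products):
    C=O: 2 × 779 = 1558
    H–H: 4 × 453 = 1812
    Σ(formed) = 3370 kJ
  ΔH_1 = 3496 − 3370 = +126 kJ
Reaction 2:
  Bonds broken (reactants):
    O–H: 4 × 446 = 1784
    O–O: 2 × 149 = 298
    Σ(broken) = 2082 kJ
  Bonds formed (products):
    O–H: 4 × 446 = 1784
    O=O: 1 × 483 = 483
    Σ(formed) = 2267 kJ
  ΔH_2 = 2082 − 2267 = −185 kJ
ΔH_1 − ΔH_2 = +311 kJ, so reaction 2 has the more negative ΔH; |ΔH_1 − ΔH_2| = 311 kJ.

Reaction 2, by 311 kJ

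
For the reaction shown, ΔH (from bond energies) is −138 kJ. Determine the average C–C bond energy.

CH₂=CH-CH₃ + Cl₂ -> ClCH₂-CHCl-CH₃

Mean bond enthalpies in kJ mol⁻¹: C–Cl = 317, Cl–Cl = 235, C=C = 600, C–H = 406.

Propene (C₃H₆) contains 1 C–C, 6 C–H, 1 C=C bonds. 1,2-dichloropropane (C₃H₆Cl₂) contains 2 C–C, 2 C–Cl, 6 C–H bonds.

Let D be the C–C bond energy.
Σ(broken) = 1×D + 6×406 + 1×600 + 1×235 = 3271 + D
Σ(formed) = 2×D + 2×317 + 6×406 = 3070 + 2D
ΔH = Σ(broken) − Σ(formed) = (3271 + D) − (3070 + 2D) = +201 − D
Setting this equal to −138 kJ gives D = 339 kJ/mol.

D(C–C) ≈ 339 kJ/mol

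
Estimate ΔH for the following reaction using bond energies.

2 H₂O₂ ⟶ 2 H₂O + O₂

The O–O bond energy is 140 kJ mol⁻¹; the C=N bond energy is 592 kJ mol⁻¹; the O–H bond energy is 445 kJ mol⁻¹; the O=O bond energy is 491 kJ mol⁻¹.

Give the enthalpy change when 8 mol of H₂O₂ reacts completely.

ΔH = −844 kJ

Bonds broken (reactants):
  O–H: 4 × 445 = 1780
  O–O: 2 × 140 = 280
  Σ(broken) = 2060 kJ
Bonds formed (products):
  O–H: 4 × 445 = 1780
  O=O: 1 × 491 = 491
  Σ(formed) = 2271 kJ
ΔH = Σ(broken) − Σ(formed) = 2060 − 2271 = −211 kJ
For 4× the reaction as written: 4 × (−211) = −844 kJ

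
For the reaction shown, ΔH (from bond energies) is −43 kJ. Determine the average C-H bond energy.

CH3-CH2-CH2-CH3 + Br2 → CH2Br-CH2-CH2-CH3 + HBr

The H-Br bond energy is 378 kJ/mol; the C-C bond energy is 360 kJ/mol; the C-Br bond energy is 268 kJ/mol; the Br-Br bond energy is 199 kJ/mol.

D(C-H) ≈ 404 kJ/mol

Let D be the C-H bond energy.
Σ(broken) = 1×199 + 3×360 + 10×D = 1279 + 10D
Σ(formed) = 1×268 + 3×360 + 9×D + 1×378 = 1726 + 9D
ΔH = Σ(broken) − Σ(formed) = (1279 + 10D) − (1726 + 9D) = −447 + D
Setting this equal to −43 kJ gives D = 404 kJ/mol.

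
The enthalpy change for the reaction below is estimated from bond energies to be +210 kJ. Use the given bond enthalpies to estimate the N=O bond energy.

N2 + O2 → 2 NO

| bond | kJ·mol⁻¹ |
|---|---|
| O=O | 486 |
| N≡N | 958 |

Let D be the N=O bond energy.
Σ(broken) = 1×958 + 1×486 = 1444
Σ(formed) = 2×D = 2D
ΔH = Σ(broken) − Σ(formed) = (1444) − (2D) = +1444 − 2D
Setting this equal to +210 kJ gives 2D = 1234, so D = 617 kJ/mol.

D(N=O) ≈ 617 kJ/mol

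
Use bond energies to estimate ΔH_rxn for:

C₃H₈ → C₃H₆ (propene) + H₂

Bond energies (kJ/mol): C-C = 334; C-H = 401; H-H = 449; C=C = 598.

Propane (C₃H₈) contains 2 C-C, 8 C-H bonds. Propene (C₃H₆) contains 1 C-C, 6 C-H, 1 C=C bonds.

Bonds broken (reactants):
  C-C: 2 × 334 = 668
  C-H: 8 × 401 = 3208
  Σ(broken) = 3876 kJ
Bonds formed (products):
  C-C: 1 × 334 = 334
  C-H: 6 × 401 = 2406
  C=C: 1 × 598 = 598
  H-H: 1 × 449 = 449
  Σ(formed) = 3787 kJ
ΔH = Σ(broken) − Σ(formed) = 3876 − 3787 = +89 kJ

ΔH ≈ +89 kJ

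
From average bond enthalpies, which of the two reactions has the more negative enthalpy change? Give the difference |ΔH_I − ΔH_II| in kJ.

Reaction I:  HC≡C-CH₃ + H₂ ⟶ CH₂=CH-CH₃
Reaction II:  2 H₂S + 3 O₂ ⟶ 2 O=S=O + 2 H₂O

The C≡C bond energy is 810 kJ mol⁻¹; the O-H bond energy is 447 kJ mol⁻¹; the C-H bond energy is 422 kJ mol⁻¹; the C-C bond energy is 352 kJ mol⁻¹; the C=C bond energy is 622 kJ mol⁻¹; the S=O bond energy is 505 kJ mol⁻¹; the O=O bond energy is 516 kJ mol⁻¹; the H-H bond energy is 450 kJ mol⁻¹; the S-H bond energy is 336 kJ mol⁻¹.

Reaction II, by 710 kJ

Reaction I:
  Bonds broken (reactants):
    C≡C: 1 × 810 = 810
    C-C: 1 × 352 = 352
    C-H: 4 × 422 = 1688
    H-H: 1 × 450 = 450
    Σ(broken) = 3300 kJ
  Bonds formed (products):
    C-C: 1 × 352 = 352
    C-H: 6 × 422 = 2532
    C=C: 1 × 622 = 622
    Σ(formed) = 3506 kJ
  ΔH_I = 3300 − 3506 = −206 kJ
Reaction II:
  Bonds broken (reactants):
    O=O: 3 × 516 = 1548
    S-H: 4 × 336 = 1344
    Σ(broken) = 2892 kJ
  Bonds formed (products):
    O-H: 4 × 447 = 1788
    S=O: 4 × 505 = 2020
    Σ(formed) = 3808 kJ
  ΔH_II = 2892 − 3808 = −916 kJ
ΔH_I − ΔH_II = +710 kJ, so reaction II has the more negative ΔH; |ΔH_I − ΔH_II| = 710 kJ.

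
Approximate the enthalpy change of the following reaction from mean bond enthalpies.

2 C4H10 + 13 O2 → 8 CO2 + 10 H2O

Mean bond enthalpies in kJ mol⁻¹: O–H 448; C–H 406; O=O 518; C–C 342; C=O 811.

ΔH ≈ −5030 kJ

Bonds broken (reactants):
  C–C: 6 × 342 = 2052
  C–H: 20 × 406 = 8120
  O=O: 13 × 518 = 6734
  Σ(broken) = 16906 kJ
Bonds formed (products):
  C=O: 16 × 811 = 12976
  O–H: 20 × 448 = 8960
  Σ(formed) = 21936 kJ
ΔH = Σ(broken) − Σ(formed) = 16906 − 21936 = −5030 kJ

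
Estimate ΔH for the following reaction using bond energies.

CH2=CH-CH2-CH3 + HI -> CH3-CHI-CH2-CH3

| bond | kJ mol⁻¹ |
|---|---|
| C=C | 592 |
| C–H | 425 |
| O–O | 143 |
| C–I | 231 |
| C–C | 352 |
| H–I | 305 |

Bonds broken (reactants):
  C–C: 2 × 352 = 704
  C–H: 8 × 425 = 3400
  C=C: 1 × 592 = 592
  H–I: 1 × 305 = 305
  Σ(broken) = 5001 kJ
Bonds formed (products):
  C–C: 3 × 352 = 1056
  C–H: 9 × 425 = 3825
  C–I: 1 × 231 = 231
  Σ(formed) = 5112 kJ
ΔH = Σ(broken) − Σ(formed) = 5001 − 5112 = −111 kJ

ΔH ≈ −111 kJ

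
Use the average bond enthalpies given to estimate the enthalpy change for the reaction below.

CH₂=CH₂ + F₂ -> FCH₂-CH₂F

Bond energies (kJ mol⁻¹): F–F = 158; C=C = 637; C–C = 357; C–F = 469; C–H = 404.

Bonds broken (reactants):
  C–H: 4 × 404 = 1616
  C=C: 1 × 637 = 637
  F–F: 1 × 158 = 158
  Σ(broken) = 2411 kJ
Bonds formed (products):
  C–C: 1 × 357 = 357
  C–F: 2 × 469 = 938
  C–H: 4 × 404 = 1616
  Σ(formed) = 2911 kJ
ΔH = Σ(broken) − Σ(formed) = 2411 − 2911 = −500 kJ

ΔH ≈ −500 kJ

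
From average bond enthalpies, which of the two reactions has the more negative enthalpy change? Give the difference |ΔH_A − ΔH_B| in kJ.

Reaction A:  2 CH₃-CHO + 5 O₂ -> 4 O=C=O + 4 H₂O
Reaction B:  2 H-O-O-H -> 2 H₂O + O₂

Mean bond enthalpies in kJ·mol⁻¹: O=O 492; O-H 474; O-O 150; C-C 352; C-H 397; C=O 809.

Reaction A, by 2114 kJ

Reaction A:
  Bonds broken (reactants):
    C-C: 2 × 352 = 704
    C-H: 8 × 397 = 3176
    C=O: 2 × 809 = 1618
    O=O: 5 × 492 = 2460
    Σ(broken) = 7958 kJ
  Bonds formed (products):
    C=O: 8 × 809 = 6472
    O-H: 8 × 474 = 3792
    Σ(formed) = 10264 kJ
  ΔH_A = 7958 − 10264 = −2306 kJ
Reaction B:
  Bonds broken (reactants):
    O-H: 4 × 474 = 1896
    O-O: 2 × 150 = 300
    Σ(broken) = 2196 kJ
  Bonds formed (products):
    O-H: 4 × 474 = 1896
    O=O: 1 × 492 = 492
    Σ(formed) = 2388 kJ
  ΔH_B = 2196 − 2388 = −192 kJ
ΔH_A − ΔH_B = −2114 kJ, so reaction A has the more negative ΔH; |ΔH_A − ΔH_B| = 2114 kJ.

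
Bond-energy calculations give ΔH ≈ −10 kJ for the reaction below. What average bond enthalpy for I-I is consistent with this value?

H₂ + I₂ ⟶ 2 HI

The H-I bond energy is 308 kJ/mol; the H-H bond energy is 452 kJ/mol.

D(I-I) ≈ 154 kJ/mol

Let D be the I-I bond energy.
Σ(broken) = 1×452 + 1×D = 452 + D
Σ(formed) = 2×308 = 616
ΔH = Σ(broken) − Σ(formed) = (452 + D) − (616) = −164 + D
Setting this equal to −10 kJ gives D = 154 kJ/mol.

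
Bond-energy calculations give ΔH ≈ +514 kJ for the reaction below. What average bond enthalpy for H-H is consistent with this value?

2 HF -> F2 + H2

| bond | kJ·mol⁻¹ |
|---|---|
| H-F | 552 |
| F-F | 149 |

Let D be the H-H bond energy.
Σ(broken) = 2×552 = 1104
Σ(formed) = 1×149 + 1×D = 149 + D
ΔH = Σ(broken) − Σ(formed) = (1104) − (149 + D) = +955 − D
Setting this equal to +514 kJ gives D = 441 kJ/mol.

D(H-H) ≈ 441 kJ/mol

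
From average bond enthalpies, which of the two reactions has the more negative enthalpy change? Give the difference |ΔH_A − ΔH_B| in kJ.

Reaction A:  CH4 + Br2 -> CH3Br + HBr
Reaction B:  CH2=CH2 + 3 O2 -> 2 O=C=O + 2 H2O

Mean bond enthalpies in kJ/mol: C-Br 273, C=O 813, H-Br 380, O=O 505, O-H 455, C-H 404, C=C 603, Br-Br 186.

Reaction A:
  Bonds broken (reactants):
    Br-Br: 1 × 186 = 186
    C-H: 4 × 404 = 1616
    Σ(broken) = 1802 kJ
  Bonds formed (products):
    C-Br: 1 × 273 = 273
    C-H: 3 × 404 = 1212
    H-Br: 1 × 380 = 380
    Σ(formed) = 1865 kJ
  ΔH_A = 1802 − 1865 = −63 kJ
Reaction B:
  Bonds broken (reactants):
    C-H: 4 × 404 = 1616
    C=C: 1 × 603 = 603
    O=O: 3 × 505 = 1515
    Σ(broken) = 3734 kJ
  Bonds formed (products):
    C=O: 4 × 813 = 3252
    O-H: 4 × 455 = 1820
    Σ(formed) = 5072 kJ
  ΔH_B = 3734 − 5072 = −1338 kJ
ΔH_A − ΔH_B = +1275 kJ, so reaction B has the more negative ΔH; |ΔH_A − ΔH_B| = 1275 kJ.

Reaction B, by 1275 kJ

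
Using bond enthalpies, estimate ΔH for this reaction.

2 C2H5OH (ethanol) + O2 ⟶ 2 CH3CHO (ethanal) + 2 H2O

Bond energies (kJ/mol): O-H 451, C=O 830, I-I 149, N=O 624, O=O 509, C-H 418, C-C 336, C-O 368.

Bonds broken (reactants):
  C-C: 2 × 336 = 672
  C-H: 10 × 418 = 4180
  C-O: 2 × 368 = 736
  O-H: 2 × 451 = 902
  O=O: 1 × 509 = 509
  Σ(broken) = 6999 kJ
Bonds formed (products):
  C-C: 2 × 336 = 672
  C-H: 8 × 418 = 3344
  C=O: 2 × 830 = 1660
  O-H: 4 × 451 = 1804
  Σ(formed) = 7480 kJ
ΔH = Σ(broken) − Σ(formed) = 6999 − 7480 = −481 kJ

ΔH ≈ −481 kJ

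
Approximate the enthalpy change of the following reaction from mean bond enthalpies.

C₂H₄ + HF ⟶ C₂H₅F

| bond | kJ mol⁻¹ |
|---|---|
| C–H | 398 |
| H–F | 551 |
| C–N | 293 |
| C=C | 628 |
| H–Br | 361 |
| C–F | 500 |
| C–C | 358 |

Bonds broken (reactants):
  C–H: 4 × 398 = 1592
  C=C: 1 × 628 = 628
  H–F: 1 × 551 = 551
  Σ(broken) = 2771 kJ
Bonds formed (products):
  C–C: 1 × 358 = 358
  C–F: 1 × 500 = 500
  C–H: 5 × 398 = 1990
  Σ(formed) = 2848 kJ
ΔH = Σ(broken) − Σ(formed) = 2771 − 2848 = −77 kJ

ΔH ≈ −77 kJ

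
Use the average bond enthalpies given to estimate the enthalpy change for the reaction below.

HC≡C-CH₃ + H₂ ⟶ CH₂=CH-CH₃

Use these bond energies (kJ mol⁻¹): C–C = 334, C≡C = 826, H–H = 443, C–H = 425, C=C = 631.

Bonds broken (reactants):
  C≡C: 1 × 826 = 826
  C–C: 1 × 334 = 334
  C–H: 4 × 425 = 1700
  H–H: 1 × 443 = 443
  Σ(broken) = 3303 kJ
Bonds formed (products):
  C–C: 1 × 334 = 334
  C–H: 6 × 425 = 2550
  C=C: 1 × 631 = 631
  Σ(formed) = 3515 kJ
ΔH = Σ(broken) − Σ(formed) = 3303 − 3515 = −212 kJ

ΔH ≈ −212 kJ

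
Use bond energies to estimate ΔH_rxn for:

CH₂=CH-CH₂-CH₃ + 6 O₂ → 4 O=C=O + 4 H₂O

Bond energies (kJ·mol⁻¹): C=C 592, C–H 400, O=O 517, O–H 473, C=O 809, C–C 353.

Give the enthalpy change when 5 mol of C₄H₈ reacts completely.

ΔH = −13280 kJ

Bonds broken (reactants):
  C–C: 2 × 353 = 706
  C–H: 8 × 400 = 3200
  C=C: 1 × 592 = 592
  O=O: 6 × 517 = 3102
  Σ(broken) = 7600 kJ
Bonds formed (products):
  C=O: 8 × 809 = 6472
  O–H: 8 × 473 = 3784
  Σ(formed) = 10256 kJ
ΔH = Σ(broken) − Σ(formed) = 7600 − 10256 = −2656 kJ
For 5× the reaction as written: 5 × (−2656) = −13280 kJ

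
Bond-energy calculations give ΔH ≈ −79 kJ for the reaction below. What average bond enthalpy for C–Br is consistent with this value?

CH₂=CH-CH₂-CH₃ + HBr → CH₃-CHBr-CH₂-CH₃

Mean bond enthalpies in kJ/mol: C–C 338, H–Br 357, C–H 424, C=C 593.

Let D be the C–Br bond energy.
Σ(broken) = 2×338 + 8×424 + 1×593 + 1×357 = 5018
Σ(formed) = 1×D + 3×338 + 9×424 = 4830 + D
ΔH = Σ(broken) − Σ(formed) = (5018) − (4830 + D) = +188 − D
Setting this equal to −79 kJ gives D = 267 kJ/mol.

D(C–Br) ≈ 267 kJ/mol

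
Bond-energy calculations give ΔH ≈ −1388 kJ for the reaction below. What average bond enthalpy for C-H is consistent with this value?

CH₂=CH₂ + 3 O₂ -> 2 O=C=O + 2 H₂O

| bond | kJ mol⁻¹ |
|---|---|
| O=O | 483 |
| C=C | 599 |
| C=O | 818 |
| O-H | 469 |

Let D be the C-H bond energy.
Σ(broken) = 4×D + 1×599 + 3×483 = 2048 + 4D
Σ(formed) = 4×818 + 4×469 = 5148
ΔH = Σ(broken) − Σ(formed) = (2048 + 4D) − (5148) = −3100 + 4D
Setting this equal to −1388 kJ gives 4D = 1712, so D = 428 kJ/mol.

D(C-H) ≈ 428 kJ/mol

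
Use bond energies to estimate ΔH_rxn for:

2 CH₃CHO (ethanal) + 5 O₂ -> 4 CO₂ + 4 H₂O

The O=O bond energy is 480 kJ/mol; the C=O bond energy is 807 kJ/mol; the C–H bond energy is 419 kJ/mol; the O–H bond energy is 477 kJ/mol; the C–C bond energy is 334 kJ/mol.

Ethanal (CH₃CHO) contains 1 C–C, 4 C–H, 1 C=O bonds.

Bonds broken (reactants):
  C–C: 2 × 334 = 668
  C–H: 8 × 419 = 3352
  C=O: 2 × 807 = 1614
  O=O: 5 × 480 = 2400
  Σ(broken) = 8034 kJ
Bonds formed (products):
  C=O: 8 × 807 = 6456
  O–H: 8 × 477 = 3816
  Σ(formed) = 10272 kJ
ΔH = Σ(broken) − Σ(formed) = 8034 − 10272 = −2238 kJ

ΔH ≈ −2238 kJ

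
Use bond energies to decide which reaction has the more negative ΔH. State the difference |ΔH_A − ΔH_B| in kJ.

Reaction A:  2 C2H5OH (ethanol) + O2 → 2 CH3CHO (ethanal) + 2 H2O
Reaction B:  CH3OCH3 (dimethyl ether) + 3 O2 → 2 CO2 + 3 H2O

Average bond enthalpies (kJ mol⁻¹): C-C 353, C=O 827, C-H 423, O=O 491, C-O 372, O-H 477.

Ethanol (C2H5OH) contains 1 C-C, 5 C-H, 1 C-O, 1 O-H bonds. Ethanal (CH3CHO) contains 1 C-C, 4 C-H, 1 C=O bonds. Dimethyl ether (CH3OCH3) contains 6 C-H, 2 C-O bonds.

Reaction A:
  Bonds broken (reactants):
    C-C: 2 × 353 = 706
    C-H: 10 × 423 = 4230
    C-O: 2 × 372 = 744
    O-H: 2 × 477 = 954
    O=O: 1 × 491 = 491
    Σ(broken) = 7125 kJ
  Bonds formed (products):
    C-C: 2 × 353 = 706
    C-H: 8 × 423 = 3384
    C=O: 2 × 827 = 1654
    O-H: 4 × 477 = 1908
    Σ(formed) = 7652 kJ
  ΔH_A = 7125 − 7652 = −527 kJ
Reaction B:
  Bonds broken (reactants):
    C-H: 6 × 423 = 2538
    C-O: 2 × 372 = 744
    O=O: 3 × 491 = 1473
    Σ(broken) = 4755 kJ
  Bonds formed (products):
    C=O: 4 × 827 = 3308
    O-H: 6 × 477 = 2862
    Σ(formed) = 6170 kJ
  ΔH_B = 4755 − 6170 = −1415 kJ
ΔH_A − ΔH_B = +888 kJ, so reaction B has the more negative ΔH; |ΔH_A − ΔH_B| = 888 kJ.

Reaction B, by 888 kJ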